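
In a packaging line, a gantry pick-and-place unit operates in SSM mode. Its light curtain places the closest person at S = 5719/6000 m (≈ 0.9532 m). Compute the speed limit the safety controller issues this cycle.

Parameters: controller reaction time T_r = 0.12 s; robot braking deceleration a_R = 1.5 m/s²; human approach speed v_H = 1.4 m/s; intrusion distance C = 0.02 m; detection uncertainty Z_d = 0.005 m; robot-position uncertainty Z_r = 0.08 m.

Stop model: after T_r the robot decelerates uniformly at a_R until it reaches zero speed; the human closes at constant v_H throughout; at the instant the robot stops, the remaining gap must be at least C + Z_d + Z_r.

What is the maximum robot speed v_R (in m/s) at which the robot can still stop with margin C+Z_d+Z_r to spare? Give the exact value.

v_R_max = 11/20 m/s = 0.5500 m/s

collect terms ⇒ (1/3)·v_R² + (79/75)·v_R + (-4081/6000) = 0
  disc = (79/75)² − 4·(1/3)·(-4081/6000) = 5041/2500 ; √disc = 71/50
  v_R = (−(79/75) + 71/50) / (2·(1/3)) = 11/20 m/s
check:
stop time T_s = (11/20)/(3/2) = 0.3667 s
robot in T_r: 0.5500·0.1200 = 0.0660 m
braking distance = 0.5500²/(2·1.5000) = 0.1008 m
human over T_r+T_s: 1.4000·(0.1200+0.3667) = 0.6813 m
margins: 0.0200+0.0050+0.0800 = 0.1050 m
sum ≈ 0.0660+0.1008+0.6813+0.1050 ≈ 0.9532 m = S ✓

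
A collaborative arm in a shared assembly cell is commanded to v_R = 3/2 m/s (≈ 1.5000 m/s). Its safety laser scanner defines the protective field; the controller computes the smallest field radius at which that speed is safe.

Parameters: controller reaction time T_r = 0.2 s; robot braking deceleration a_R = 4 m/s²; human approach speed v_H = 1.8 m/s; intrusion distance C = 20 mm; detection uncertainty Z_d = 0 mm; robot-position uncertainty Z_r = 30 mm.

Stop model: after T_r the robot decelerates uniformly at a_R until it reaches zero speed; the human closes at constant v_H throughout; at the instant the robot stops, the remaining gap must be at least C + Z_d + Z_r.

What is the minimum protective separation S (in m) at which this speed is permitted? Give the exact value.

braking lasts T_s = (3/2)/4 = 0.3750 s
robot covers v_R·T_r = 1.5000·0.2000 = 0.3000 m before braking
robot under decel: 1.5000²/(2·4.0000) = 0.2812 m
person approaches 1.8000·(0.2000+0.3750) = 1.0350 m
residual clearance needed = 0.0200+0.0000+0.0300 = 0.0500 m
S_min ≈ 0.3000+0.2812+1.0350+0.0500  ⇒  S_min = 1333/800 m

S_min = 1333/800 m = 1.6663 m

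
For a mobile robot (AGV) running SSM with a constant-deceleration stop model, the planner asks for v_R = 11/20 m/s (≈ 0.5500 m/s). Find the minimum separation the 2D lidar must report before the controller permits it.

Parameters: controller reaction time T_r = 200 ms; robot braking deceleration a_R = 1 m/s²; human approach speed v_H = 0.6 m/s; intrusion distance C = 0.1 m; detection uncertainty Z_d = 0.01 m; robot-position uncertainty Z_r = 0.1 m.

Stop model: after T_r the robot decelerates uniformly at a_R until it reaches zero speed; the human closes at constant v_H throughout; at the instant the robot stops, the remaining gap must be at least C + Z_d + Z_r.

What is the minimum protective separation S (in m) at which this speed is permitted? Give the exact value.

T_s = v_R/a_R = (11/20)/1 = 0.5500 s
robot covers v_R·T_r = 0.5500·0.2000 = 0.1100 m before braking
braking distance = 0.5500²/(2·1.0000) = 0.1512 m
human over T_r+T_s: 0.6000·(0.2000+0.5500) = 0.4500 m
residual clearance needed = 0.1000+0.0100+0.1000 = 0.2100 m
S_min ≈ 0.1100+0.1512+0.4500+0.2100  ⇒  S_min = 737/800 m

S_min = 737/800 m = 0.9213 m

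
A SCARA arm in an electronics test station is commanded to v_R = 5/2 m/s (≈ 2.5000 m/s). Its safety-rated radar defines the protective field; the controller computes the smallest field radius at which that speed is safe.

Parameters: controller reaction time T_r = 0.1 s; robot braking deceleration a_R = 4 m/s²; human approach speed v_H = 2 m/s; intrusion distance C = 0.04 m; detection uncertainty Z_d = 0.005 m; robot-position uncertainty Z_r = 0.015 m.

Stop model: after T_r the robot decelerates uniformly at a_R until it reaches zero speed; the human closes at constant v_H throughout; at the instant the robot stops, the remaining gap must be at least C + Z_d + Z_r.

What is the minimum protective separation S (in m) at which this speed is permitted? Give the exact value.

S_min = 2033/800 m = 2.5412 m

T_s = v_R/a_R = (5/2)/4 = 0.6250 s
robot in T_r: 2.5000·0.1000 = 0.2500 m
braking distance = 2.5000²/(2·4.0000) = 0.7812 m
person approaches 2.0000·(0.1000+0.6250) = 1.4500 m
residual clearance needed = 0.0400+0.0050+0.0150 = 0.0600 m
S_min ≈ 0.2500+0.7812+1.4500+0.0600  ⇒  S_min = 2033/800 m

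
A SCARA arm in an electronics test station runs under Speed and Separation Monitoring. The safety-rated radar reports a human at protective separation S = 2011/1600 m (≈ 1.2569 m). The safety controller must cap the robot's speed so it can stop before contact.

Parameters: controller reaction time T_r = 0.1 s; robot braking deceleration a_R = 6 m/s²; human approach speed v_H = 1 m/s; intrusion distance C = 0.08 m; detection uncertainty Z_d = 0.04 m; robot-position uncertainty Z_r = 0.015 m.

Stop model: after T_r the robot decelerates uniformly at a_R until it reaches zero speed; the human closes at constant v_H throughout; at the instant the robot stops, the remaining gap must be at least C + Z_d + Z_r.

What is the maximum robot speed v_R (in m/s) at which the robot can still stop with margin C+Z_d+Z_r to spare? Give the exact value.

at the boundary: (1/12)·v² + (4/15)·v + (-327/320) = 0
  disc = (4/15)² − 4·(1/12)·(-327/320) = 5929/14400 ; √disc = 77/120
  v_R = (−(4/15) + 77/120) / (2·(1/12)) = 9/4 m/s
check:
stop time T_s = (9/4)/6 = 0.3750 s
reaction-phase robot travel = 2.2500·0.1000 = 0.2250 m
robot under decel: 2.2500²/(2·6.0000) = 0.4219 m
person approaches 1.0000·(0.1000+0.3750) = 0.4750 m
C+Z_d+Z_r = 0.0800+0.0400+0.0150 = 0.1350 m
sum ≈ 0.2250+0.4219+0.4750+0.1350 ≈ 1.2569 m = S ✓

v_R_max = 9/4 m/s = 2.2500 m/s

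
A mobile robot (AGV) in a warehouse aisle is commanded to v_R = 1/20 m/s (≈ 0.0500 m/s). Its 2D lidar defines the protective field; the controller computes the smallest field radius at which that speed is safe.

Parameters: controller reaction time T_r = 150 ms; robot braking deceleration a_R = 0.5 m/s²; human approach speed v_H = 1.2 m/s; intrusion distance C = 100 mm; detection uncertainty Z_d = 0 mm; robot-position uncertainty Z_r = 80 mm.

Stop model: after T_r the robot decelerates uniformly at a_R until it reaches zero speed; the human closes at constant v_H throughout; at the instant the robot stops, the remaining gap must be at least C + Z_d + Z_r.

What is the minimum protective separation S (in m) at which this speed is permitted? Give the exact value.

stop time T_s = (1/20)/(1/2) = 0.1000 s
robot covers v_R·T_r = 0.0500·0.1500 = 0.0075 m before braking
robot under decel: 0.0500²/(2·0.5000) = 0.0025 m
person approaches 1.2000·(0.1500+0.1000) = 0.3000 m
C+Z_d+Z_r = 0.1000+0.0000+0.0800 = 0.1800 m
S_min ≈ 0.0075+0.0025+0.3000+0.1800  ⇒  S_min = 49/100 m

S_min = 49/100 m = 0.4900 m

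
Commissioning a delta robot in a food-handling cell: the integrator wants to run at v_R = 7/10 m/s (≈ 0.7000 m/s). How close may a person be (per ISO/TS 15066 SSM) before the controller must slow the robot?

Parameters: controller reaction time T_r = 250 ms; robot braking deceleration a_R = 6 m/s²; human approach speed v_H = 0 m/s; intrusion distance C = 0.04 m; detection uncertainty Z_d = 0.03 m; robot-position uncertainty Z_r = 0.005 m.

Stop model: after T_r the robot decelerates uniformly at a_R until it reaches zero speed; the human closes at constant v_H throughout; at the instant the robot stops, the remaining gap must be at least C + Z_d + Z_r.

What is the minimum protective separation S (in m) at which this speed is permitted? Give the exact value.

S_min = 349/1200 m = 0.2908 m

stop time T_s = (7/10)/6 = 0.1167 s
robot covers v_R·T_r = 0.7000·0.2500 = 0.1750 m before braking
robot covers 0.7000·0.1167 − ½·6.0000·0.1167² = 0.0408 m while stopping
human closes 0.0000·0.3667 = 0.0000 m
residual clearance needed = 0.0400+0.0300+0.0050 = 0.0750 m
S_min ≈ 0.1750+0.0408+0.0000+0.0750  ⇒  S_min = 349/1200 m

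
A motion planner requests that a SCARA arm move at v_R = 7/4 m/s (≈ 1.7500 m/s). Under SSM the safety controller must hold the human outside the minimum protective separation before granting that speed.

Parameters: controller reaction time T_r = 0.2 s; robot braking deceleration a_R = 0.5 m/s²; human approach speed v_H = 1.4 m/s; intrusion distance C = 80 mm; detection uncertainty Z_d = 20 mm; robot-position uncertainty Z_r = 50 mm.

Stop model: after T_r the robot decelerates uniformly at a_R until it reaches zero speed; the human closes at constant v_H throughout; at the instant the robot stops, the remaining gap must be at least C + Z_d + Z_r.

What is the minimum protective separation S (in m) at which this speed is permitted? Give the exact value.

stop time T_s = (7/4)/(1/2) = 3.5000 s
robot covers v_R·T_r = 1.7500·0.2000 = 0.3500 m before braking
braking distance = 1.7500²/(2·0.5000) = 3.0625 m
person approaches 1.4000·(0.2000+3.5000) = 5.1800 m
C+Z_d+Z_r = 0.0800+0.0200+0.0500 = 0.1500 m
S_min ≈ 0.3500+3.0625+5.1800+0.1500  ⇒  S_min = 3497/400 m

S_min = 3497/400 m = 8.7425 m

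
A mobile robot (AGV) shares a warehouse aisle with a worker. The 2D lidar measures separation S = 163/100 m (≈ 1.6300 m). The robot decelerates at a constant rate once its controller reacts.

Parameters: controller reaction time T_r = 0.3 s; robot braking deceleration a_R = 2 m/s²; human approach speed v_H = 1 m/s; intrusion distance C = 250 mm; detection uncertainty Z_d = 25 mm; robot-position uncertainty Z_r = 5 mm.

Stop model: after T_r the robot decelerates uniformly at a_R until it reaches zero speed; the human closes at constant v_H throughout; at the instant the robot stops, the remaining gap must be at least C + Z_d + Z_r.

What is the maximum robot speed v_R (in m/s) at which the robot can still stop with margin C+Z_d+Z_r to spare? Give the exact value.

collect terms ⇒ (1/4)·v_R² + (4/5)·v_R + (-21/20) = 0
  disc = (4/5)² − 4·(1/4)·(-21/20) = 169/100 ; √disc = 13/10
  v_R = (−(4/5) + 13/10) / (2·(1/4)) = 1 m/s
check:
stop time T_s = 1/2 = 0.5000 s
reaction-phase robot travel = 1.0000·0.3000 = 0.3000 m
robot under decel: 1.0000²/(2·2.0000) = 0.2500 m
human closes 1.0000·0.8000 = 0.8000 m
C+Z_d+Z_r = 0.2500+0.0250+0.0050 = 0.2800 m
sum ≈ 0.3000+0.2500+0.8000+0.2800 ≈ 1.6300 m = S ✓

v_R_max = 1 m/s = 1.0000 m/s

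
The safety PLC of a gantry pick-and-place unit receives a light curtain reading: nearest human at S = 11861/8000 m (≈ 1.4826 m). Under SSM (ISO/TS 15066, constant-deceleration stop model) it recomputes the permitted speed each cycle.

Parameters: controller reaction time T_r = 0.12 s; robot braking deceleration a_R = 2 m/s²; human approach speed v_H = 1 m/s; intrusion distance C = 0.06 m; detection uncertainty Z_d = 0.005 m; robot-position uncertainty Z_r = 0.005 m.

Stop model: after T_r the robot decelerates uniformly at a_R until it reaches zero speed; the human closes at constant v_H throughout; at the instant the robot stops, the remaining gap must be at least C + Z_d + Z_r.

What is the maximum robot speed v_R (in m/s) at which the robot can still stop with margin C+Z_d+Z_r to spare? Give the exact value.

v_R_max = 27/20 m/s = 1.3500 m/s

quadratic (1/4)·v² + (31/50)·v + (-10341/8000) = 0
  disc = (31/50)² − 4·(1/4)·(-10341/8000) = 67081/40000 ; √disc = 259/200
  v_R = (−(31/50) + 259/200) / (2·(1/4)) = 27/20 m/s
check:
stop time T_s = (27/20)/2 = 0.6750 s
reaction-phase robot travel = 1.3500·0.1200 = 0.1620 m
braking distance = 1.3500²/(2·2.0000) = 0.4556 m
human over T_r+T_s: 1.0000·(0.1200+0.6750) = 0.7950 m
residual clearance needed = 0.0600+0.0050+0.0050 = 0.0700 m
sum ≈ 0.1620+0.4556+0.7950+0.0700 ≈ 1.4826 m = S ✓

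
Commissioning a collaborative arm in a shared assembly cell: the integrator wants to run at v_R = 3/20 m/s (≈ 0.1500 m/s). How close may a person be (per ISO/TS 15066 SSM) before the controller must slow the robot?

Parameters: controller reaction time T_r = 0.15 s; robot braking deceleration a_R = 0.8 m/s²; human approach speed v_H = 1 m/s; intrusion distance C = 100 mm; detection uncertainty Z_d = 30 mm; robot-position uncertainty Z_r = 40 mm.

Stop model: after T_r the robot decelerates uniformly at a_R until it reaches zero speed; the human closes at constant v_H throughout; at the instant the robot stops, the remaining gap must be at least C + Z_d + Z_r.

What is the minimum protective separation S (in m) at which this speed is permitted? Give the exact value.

S_min = 1741/3200 m = 0.5441 m

braking lasts T_s = (3/20)/(4/5) = 0.1875 s
reaction-phase robot travel = 0.1500·0.1500 = 0.0225 m
robot under decel: 0.1500²/(2·0.8000) = 0.0141 m
human closes 1.0000·0.3375 = 0.3375 m
C+Z_d+Z_r = 0.1000+0.0300+0.0400 = 0.1700 m
S_min ≈ 0.0225+0.0141+0.3375+0.1700  ⇒  S_min = 1741/3200 m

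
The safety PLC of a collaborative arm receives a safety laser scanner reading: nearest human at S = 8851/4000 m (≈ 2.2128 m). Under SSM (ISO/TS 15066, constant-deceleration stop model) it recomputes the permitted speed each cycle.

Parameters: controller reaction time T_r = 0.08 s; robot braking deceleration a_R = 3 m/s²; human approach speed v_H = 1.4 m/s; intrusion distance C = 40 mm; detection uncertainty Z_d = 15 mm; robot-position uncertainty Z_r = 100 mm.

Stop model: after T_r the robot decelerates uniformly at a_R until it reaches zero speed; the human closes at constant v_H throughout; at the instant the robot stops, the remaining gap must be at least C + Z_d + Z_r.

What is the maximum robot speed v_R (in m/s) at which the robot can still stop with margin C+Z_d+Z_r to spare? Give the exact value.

quadratic (1/6)·v² + (41/75)·v + (-7783/4000) = 0
  disc = (41/75)² − 4·(1/6)·(-7783/4000) = 143641/90000 ; √disc = 379/300
  v_R = (−(41/75) + 379/300) / (2·(1/6)) = 43/20 m/s
check:
T_s = v_R/a_R = (43/20)/3 = 0.7167 s
reaction-phase robot travel = 2.1500·0.0800 = 0.1720 m
braking distance = 2.1500²/(2·3.0000) = 0.7704 m
person approaches 1.4000·(0.0800+0.7167) = 1.1153 m
C+Z_d+Z_r = 0.0400+0.0150+0.1000 = 0.1550 m
sum ≈ 0.1720+0.7704+1.1153+0.1550 ≈ 2.2128 m = S ✓

v_R_max = 43/20 m/s = 2.1500 m/s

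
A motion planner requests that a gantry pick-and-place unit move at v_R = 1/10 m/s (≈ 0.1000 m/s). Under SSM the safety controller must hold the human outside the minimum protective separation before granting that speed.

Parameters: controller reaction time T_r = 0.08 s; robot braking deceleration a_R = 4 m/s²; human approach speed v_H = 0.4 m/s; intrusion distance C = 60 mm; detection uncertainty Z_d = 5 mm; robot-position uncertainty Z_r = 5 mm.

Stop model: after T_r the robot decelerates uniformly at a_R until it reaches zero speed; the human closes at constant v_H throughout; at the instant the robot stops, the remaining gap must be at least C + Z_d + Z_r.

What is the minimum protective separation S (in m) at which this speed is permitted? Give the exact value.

S_min = 97/800 m = 0.1212 m

stop time T_s = (1/10)/4 = 0.0250 s
robot in T_r: 0.1000·0.0800 = 0.0080 m
robot covers 0.1000·0.0250 − ½·4.0000·0.0250² = 0.0013 m while stopping
human closes 0.4000·0.1050 = 0.0420 m
C+Z_d+Z_r = 0.0600+0.0050+0.0050 = 0.0700 m
S_min ≈ 0.0080+0.0013+0.0420+0.0700  ⇒  S_min = 97/800 m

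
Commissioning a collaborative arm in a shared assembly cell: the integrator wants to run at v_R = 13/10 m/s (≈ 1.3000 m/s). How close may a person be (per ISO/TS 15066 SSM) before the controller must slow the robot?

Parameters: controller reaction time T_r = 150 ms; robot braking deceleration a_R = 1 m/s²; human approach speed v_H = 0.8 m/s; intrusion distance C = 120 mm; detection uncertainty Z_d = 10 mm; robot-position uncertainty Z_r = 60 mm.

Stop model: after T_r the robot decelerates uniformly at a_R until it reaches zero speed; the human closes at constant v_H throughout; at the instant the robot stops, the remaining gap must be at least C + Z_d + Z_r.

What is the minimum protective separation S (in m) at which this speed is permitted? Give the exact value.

S_min = 239/100 m = 2.3900 m

T_s = v_R/a_R = (13/10)/1 = 1.3000 s
robot in T_r: 1.3000·0.1500 = 0.1950 m
robot under decel: 1.3000²/(2·1.0000) = 0.8450 m
human over T_r+T_s: 0.8000·(0.1500+1.3000) = 1.1600 m
residual clearance needed = 0.1200+0.0100+0.0600 = 0.1900 m
S_min ≈ 0.1950+0.8450+1.1600+0.1900  ⇒  S_min = 239/100 m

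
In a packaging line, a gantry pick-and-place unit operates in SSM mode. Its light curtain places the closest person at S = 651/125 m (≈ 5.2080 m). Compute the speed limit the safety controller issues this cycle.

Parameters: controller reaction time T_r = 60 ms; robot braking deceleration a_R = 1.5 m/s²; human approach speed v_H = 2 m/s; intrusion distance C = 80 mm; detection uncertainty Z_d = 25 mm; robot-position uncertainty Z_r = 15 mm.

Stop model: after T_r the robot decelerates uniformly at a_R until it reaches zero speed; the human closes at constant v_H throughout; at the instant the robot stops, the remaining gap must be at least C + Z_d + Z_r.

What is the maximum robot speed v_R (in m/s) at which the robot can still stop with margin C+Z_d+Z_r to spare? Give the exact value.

at the boundary: (1/3)·v² + (209/150)·v + (-621/125) = 0
  disc = (209/150)² − 4·(1/3)·(-621/125) = 192721/22500 ; √disc = 439/150
  v_R = (−(209/150) + 439/150) / (2·(1/3)) = 23/10 m/s
check:
braking lasts T_s = (23/10)/(3/2) = 1.5333 s
reaction-phase robot travel = 2.3000·0.0600 = 0.1380 m
robot under decel: 2.3000²/(2·1.5000) = 1.7633 m
human closes 2.0000·1.5933 = 3.1867 m
C+Z_d+Z_r = 0.0800+0.0250+0.0150 = 0.1200 m
sum ≈ 0.1380+1.7633+3.1867+0.1200 ≈ 5.2080 m = S ✓

v_R_max = 23/10 m/s = 2.3000 m/s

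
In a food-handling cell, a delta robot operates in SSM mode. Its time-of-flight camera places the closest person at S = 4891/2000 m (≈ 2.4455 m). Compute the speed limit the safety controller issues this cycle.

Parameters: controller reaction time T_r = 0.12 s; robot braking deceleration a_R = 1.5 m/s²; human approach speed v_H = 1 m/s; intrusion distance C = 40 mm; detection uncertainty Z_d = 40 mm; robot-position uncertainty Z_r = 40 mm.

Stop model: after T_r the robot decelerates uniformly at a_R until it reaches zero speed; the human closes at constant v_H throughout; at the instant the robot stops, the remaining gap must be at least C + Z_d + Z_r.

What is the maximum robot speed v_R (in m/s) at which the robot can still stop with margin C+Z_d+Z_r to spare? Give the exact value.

v_R_max = 33/20 m/s = 1.6500 m/s

at the boundary: (1/3)·v² + (59/75)·v + (-4411/2000) = 0
  disc = (59/75)² − 4·(1/3)·(-4411/2000) = 80089/22500 ; √disc = 283/150
  v_R = (−(59/75) + 283/150) / (2·(1/3)) = 33/20 m/s
check:
stop time T_s = (33/20)/(3/2) = 1.1000 s
robot covers v_R·T_r = 1.6500·0.1200 = 0.1980 m before braking
robot under decel: 1.6500²/(2·1.5000) = 0.9075 m
human closes 1.0000·1.2200 = 1.2200 m
margins: 0.0400+0.0400+0.0400 = 0.1200 m
sum ≈ 0.1980+0.9075+1.2200+0.1200 ≈ 2.4455 m = S ✓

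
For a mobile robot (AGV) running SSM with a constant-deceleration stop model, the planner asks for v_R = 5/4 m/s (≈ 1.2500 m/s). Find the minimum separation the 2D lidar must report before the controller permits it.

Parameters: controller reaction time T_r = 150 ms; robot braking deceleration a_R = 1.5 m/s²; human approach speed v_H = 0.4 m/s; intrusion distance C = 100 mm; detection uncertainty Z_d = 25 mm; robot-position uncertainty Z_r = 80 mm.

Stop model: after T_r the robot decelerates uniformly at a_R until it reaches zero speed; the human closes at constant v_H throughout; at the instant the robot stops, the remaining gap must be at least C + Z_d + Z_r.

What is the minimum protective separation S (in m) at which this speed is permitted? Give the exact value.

stop time T_s = (5/4)/(3/2) = 0.8333 s
reaction-phase robot travel = 1.2500·0.1500 = 0.1875 m
braking distance = 1.2500²/(2·1.5000) = 0.5208 m
human over T_r+T_s: 0.4000·(0.1500+0.8333) = 0.3933 m
residual clearance needed = 0.1000+0.0250+0.0800 = 0.2050 m
S_min ≈ 0.1875+0.5208+0.3933+0.2050  ⇒  S_min = 98/75 m

S_min = 98/75 m = 1.3067 m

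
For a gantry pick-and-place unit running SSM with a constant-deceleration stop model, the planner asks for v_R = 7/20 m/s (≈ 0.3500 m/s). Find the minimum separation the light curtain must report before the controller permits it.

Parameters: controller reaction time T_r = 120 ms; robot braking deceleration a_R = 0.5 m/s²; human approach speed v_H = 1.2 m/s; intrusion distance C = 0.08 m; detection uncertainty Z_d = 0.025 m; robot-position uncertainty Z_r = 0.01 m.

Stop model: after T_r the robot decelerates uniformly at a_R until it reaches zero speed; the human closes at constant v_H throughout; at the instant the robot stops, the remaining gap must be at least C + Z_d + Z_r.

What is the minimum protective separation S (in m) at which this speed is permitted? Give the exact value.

S_min = 2527/2000 m = 1.2635 m

stop time T_s = (7/20)/(1/2) = 0.7000 s
reaction-phase robot travel = 0.3500·0.1200 = 0.0420 m
braking distance = 0.3500²/(2·0.5000) = 0.1225 m
human over T_r+T_s: 1.2000·(0.1200+0.7000) = 0.9840 m
C+Z_d+Z_r = 0.0800+0.0250+0.0100 = 0.1150 m
S_min ≈ 0.0420+0.1225+0.9840+0.1150  ⇒  S_min = 2527/2000 m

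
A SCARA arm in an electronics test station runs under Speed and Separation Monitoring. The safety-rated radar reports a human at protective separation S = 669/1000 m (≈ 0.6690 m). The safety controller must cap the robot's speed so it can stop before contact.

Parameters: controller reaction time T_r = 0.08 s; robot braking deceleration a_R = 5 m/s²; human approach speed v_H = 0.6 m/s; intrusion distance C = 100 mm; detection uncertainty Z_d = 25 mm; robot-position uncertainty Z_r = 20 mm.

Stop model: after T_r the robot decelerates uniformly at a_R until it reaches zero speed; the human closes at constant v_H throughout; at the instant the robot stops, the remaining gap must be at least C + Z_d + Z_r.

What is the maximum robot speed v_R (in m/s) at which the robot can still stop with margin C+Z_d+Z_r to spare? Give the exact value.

quadratic (1/10)·v² + (1/5)·v + (-119/250) = 0
  disc = (1/5)² − 4·(1/10)·(-119/250) = 144/625 ; √disc = 12/25
  v_R = (−(1/5) + 12/25) / (2·(1/10)) = 7/5 m/s
check:
braking lasts T_s = (7/5)/5 = 0.2800 s
robot in T_r: 1.4000·0.0800 = 0.1120 m
robot covers 1.4000·0.2800 − ½·5.0000·0.2800² = 0.1960 m while stopping
human closes 0.6000·0.3600 = 0.2160 m
C+Z_d+Z_r = 0.1000+0.0250+0.0200 = 0.1450 m
sum ≈ 0.1120+0.1960+0.2160+0.1450 ≈ 0.6690 m = S ✓

v_R_max = 7/5 m/s = 1.4000 m/s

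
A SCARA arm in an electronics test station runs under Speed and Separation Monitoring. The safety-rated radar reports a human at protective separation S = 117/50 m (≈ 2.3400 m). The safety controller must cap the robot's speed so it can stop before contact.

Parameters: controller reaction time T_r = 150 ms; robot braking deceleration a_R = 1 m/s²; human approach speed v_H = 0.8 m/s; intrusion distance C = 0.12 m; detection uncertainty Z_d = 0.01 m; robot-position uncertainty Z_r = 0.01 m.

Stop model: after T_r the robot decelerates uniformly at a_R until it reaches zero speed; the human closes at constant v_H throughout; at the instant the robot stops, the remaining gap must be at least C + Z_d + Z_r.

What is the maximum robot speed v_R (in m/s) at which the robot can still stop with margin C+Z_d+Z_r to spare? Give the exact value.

v_R_max = 13/10 m/s = 1.3000 m/s

collect terms ⇒ (1/2)·v_R² + (19/20)·v_R + (-52/25) = 0
  disc = (19/20)² − 4·(1/2)·(-52/25) = 81/16 ; √disc = 9/4
  v_R = (−(19/20) + 9/4) / (2·(1/2)) = 13/10 m/s
check:
T_s = v_R/a_R = (13/10)/1 = 1.3000 s
robot in T_r: 1.3000·0.1500 = 0.1950 m
braking distance = 1.3000²/(2·1.0000) = 0.8450 m
human over T_r+T_s: 0.8000·(0.1500+1.3000) = 1.1600 m
C+Z_d+Z_r = 0.1200+0.0100+0.0100 = 0.1400 m
sum ≈ 0.1950+0.8450+1.1600+0.1400 ≈ 2.3400 m = S ✓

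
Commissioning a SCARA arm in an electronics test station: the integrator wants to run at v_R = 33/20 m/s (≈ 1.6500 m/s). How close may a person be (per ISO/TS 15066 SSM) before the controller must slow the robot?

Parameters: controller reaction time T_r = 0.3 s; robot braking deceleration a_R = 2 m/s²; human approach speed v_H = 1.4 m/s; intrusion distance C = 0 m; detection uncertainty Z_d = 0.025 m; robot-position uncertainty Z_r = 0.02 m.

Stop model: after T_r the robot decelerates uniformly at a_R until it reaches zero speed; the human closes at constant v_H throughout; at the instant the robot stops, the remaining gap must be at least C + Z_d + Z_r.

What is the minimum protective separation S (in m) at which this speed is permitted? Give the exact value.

S_min = 4473/1600 m = 2.7956 m

T_s = v_R/a_R = (33/20)/2 = 0.8250 s
robot covers v_R·T_r = 1.6500·0.3000 = 0.4950 m before braking
robot under decel: 1.6500²/(2·2.0000) = 0.6806 m
human closes 1.4000·1.1250 = 1.5750 m
margins: 0.0000+0.0250+0.0200 = 0.0450 m
S_min ≈ 0.4950+0.6806+1.5750+0.0450  ⇒  S_min = 4473/1600 m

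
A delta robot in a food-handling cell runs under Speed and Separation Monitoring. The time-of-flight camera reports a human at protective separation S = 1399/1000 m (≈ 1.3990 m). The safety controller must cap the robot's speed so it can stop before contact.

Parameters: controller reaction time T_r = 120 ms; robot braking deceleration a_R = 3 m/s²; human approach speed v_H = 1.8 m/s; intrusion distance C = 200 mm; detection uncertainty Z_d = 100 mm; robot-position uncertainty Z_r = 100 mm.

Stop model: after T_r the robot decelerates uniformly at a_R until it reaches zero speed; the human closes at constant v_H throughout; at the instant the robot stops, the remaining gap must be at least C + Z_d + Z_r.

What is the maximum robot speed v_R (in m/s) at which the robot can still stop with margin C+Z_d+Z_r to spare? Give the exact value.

v_R_max = 9/10 m/s = 0.9000 m/s

collect terms ⇒ (1/6)·v_R² + (18/25)·v_R + (-783/1000) = 0
  disc = (18/25)² − 4·(1/6)·(-783/1000) = 2601/2500 ; √disc = 51/50
  v_R = (−(18/25) + 51/50) / (2·(1/6)) = 9/10 m/s
check:
stop time T_s = (9/10)/3 = 0.3000 s
reaction-phase robot travel = 0.9000·0.1200 = 0.1080 m
braking distance = 0.9000²/(2·3.0000) = 0.1350 m
human closes 1.8000·0.4200 = 0.7560 m
C+Z_d+Z_r = 0.2000+0.1000+0.1000 = 0.4000 m
sum ≈ 0.1080+0.1350+0.7560+0.4000 ≈ 1.3990 m = S ✓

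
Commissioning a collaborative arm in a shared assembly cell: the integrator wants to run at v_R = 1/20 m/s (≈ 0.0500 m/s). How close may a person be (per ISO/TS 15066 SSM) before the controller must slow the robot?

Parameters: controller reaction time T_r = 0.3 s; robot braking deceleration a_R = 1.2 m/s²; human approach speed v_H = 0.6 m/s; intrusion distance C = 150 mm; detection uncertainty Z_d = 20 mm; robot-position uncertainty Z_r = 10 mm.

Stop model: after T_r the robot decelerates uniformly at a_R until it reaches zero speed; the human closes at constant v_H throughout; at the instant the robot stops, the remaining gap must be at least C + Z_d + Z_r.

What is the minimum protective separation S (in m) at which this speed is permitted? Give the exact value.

stop time T_s = (1/20)/(6/5) = 0.0417 s
robot in T_r: 0.0500·0.3000 = 0.0150 m
robot under decel: 0.0500²/(2·1.2000) = 0.0010 m
human closes 0.6000·0.3417 = 0.2050 m
C+Z_d+Z_r = 0.1500+0.0200+0.0100 = 0.1800 m
S_min ≈ 0.0150+0.0010+0.2050+0.1800  ⇒  S_min = 77/192 m

S_min = 77/192 m = 0.4010 m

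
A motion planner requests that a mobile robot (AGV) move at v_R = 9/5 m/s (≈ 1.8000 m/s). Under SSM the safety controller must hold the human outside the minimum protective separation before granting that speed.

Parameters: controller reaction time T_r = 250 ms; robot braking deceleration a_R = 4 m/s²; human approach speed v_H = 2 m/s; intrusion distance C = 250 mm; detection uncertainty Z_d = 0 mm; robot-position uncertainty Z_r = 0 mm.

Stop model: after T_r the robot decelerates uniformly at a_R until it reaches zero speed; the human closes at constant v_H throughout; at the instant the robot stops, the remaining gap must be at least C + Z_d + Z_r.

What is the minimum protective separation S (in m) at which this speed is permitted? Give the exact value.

stop time T_s = (9/5)/4 = 0.4500 s
reaction-phase robot travel = 1.8000·0.2500 = 0.4500 m
robot under decel: 1.8000²/(2·4.0000) = 0.4050 m
person approaches 2.0000·(0.2500+0.4500) = 1.4000 m
margins: 0.2500+0.0000+0.0000 = 0.2500 m
S_min ≈ 0.4500+0.4050+1.4000+0.2500  ⇒  S_min = 501/200 m

S_min = 501/200 m = 2.5050 m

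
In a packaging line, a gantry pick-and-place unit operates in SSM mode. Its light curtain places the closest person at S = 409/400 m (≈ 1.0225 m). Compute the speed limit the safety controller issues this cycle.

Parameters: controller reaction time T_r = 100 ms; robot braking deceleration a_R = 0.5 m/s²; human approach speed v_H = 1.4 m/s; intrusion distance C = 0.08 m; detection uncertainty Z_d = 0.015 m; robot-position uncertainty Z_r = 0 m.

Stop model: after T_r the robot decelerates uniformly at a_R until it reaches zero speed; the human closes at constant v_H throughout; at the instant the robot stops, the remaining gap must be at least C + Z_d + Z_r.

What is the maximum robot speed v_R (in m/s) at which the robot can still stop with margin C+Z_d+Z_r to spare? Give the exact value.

at the boundary: (1)·v² + (29/10)·v + (-63/80) = 0
  disc = (29/10)² − 4·(1)·(-63/80) = 289/25 ; √disc = 17/5
  v_R = (−(29/10) + 17/5) / (2·(1)) = 1/4 m/s
check:
braking lasts T_s = (1/4)/(1/2) = 0.5000 s
robot in T_r: 0.2500·0.1000 = 0.0250 m
braking distance = 0.2500²/(2·0.5000) = 0.0625 m
human closes 1.4000·0.6000 = 0.8400 m
residual clearance needed = 0.0800+0.0150+0.0000 = 0.0950 m
sum ≈ 0.0250+0.0625+0.8400+0.0950 ≈ 1.0225 m = S ✓

v_R_max = 1/4 m/s = 0.2500 m/s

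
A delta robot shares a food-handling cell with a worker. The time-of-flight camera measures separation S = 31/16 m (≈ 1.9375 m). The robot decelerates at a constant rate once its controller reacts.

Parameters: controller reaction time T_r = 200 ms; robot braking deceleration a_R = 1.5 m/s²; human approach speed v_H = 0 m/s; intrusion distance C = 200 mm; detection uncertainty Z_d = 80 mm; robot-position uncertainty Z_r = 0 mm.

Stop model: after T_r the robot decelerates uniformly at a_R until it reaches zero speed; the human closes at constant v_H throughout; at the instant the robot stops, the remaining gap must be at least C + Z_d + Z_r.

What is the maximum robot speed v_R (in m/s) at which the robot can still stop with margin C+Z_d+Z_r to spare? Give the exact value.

at the boundary: (1/3)·v² + (1/5)·v + (-663/400) = 0
  disc = (1/5)² − 4·(1/3)·(-663/400) = 9/4 ; √disc = 3/2
  v_R = (−(1/5) + 3/2) / (2·(1/3)) = 39/20 m/s
check:
braking lasts T_s = (39/20)/(3/2) = 1.3000 s
robot covers v_R·T_r = 1.9500·0.2000 = 0.3900 m before braking
braking distance = 1.9500²/(2·1.5000) = 1.2675 m
human closes 0.0000·1.5000 = 0.0000 m
residual clearance needed = 0.2000+0.0800+0.0000 = 0.2800 m
sum ≈ 0.3900+1.2675+0.0000+0.2800 ≈ 1.9375 m = S ✓

v_R_max = 39/20 m/s = 1.9500 m/s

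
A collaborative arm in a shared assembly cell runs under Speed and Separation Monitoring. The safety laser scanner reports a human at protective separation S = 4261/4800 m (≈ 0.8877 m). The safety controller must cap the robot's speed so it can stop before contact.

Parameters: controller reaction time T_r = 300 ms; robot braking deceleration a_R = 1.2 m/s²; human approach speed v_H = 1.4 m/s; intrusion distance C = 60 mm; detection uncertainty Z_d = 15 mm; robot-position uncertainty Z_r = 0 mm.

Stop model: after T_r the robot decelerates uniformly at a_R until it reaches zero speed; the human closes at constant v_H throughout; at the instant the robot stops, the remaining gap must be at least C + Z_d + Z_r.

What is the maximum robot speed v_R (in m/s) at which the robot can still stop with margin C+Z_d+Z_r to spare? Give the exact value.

v_R_max = 1/4 m/s = 0.2500 m/s

at the boundary: (5/12)·v² + (22/15)·v + (-377/960) = 0
  disc = (22/15)² − 4·(5/12)·(-377/960) = 4489/1600 ; √disc = 67/40
  v_R = (−(22/15) + 67/40) / (2·(5/12)) = 1/4 m/s
check:
stop time T_s = (1/4)/(6/5) = 0.2083 s
reaction-phase robot travel = 0.2500·0.3000 = 0.0750 m
robot under decel: 0.2500²/(2·1.2000) = 0.0260 m
human over T_r+T_s: 1.4000·(0.3000+0.2083) = 0.7117 m
residual clearance needed = 0.0600+0.0150+0.0000 = 0.0750 m
sum ≈ 0.0750+0.0260+0.7117+0.0750 ≈ 0.8877 m = S ✓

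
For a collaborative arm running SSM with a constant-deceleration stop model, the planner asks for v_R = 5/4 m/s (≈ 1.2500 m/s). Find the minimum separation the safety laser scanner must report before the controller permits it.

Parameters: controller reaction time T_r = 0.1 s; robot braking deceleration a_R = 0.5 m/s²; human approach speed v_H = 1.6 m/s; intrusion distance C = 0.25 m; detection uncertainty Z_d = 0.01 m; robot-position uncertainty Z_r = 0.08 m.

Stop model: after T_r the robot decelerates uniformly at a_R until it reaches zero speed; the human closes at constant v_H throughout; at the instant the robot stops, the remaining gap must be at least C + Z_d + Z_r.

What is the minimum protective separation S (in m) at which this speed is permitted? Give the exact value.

braking lasts T_s = (5/4)/(1/2) = 2.5000 s
reaction-phase robot travel = 1.2500·0.1000 = 0.1250 m
robot under decel: 1.2500²/(2·0.5000) = 1.5625 m
person approaches 1.6000·(0.1000+2.5000) = 4.1600 m
margins: 0.2500+0.0100+0.0800 = 0.3400 m
S_min ≈ 0.1250+1.5625+4.1600+0.3400  ⇒  S_min = 99/16 m

S_min = 99/16 m = 6.1875 m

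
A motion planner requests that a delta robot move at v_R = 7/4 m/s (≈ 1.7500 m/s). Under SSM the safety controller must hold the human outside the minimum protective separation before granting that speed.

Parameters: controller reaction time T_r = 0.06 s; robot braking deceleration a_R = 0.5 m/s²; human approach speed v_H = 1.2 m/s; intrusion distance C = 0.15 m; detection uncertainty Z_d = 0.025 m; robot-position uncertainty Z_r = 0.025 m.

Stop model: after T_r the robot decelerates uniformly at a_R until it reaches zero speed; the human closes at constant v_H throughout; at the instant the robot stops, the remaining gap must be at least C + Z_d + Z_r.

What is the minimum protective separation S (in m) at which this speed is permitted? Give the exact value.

braking lasts T_s = (7/4)/(1/2) = 3.5000 s
reaction-phase robot travel = 1.7500·0.0600 = 0.1050 m
robot under decel: 1.7500²/(2·0.5000) = 3.0625 m
person approaches 1.2000·(0.0600+3.5000) = 4.2720 m
margins: 0.1500+0.0250+0.0250 = 0.2000 m
S_min ≈ 0.1050+3.0625+4.2720+0.2000  ⇒  S_min = 15279/2000 m

S_min = 15279/2000 m = 7.6395 m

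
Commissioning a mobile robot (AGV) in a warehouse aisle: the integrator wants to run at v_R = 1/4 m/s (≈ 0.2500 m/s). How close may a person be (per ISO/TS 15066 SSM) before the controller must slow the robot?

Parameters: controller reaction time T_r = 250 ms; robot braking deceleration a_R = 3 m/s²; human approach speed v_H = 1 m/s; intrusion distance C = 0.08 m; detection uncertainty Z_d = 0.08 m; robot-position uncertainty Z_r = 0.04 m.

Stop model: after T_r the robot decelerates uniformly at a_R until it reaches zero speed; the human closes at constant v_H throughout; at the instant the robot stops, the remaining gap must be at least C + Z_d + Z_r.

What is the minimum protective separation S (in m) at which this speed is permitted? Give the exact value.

S_min = 97/160 m = 0.6062 m

braking lasts T_s = (1/4)/3 = 0.0833 s
robot in T_r: 0.2500·0.2500 = 0.0625 m
robot covers 0.2500·0.0833 − ½·3.0000·0.0833² = 0.0104 m while stopping
human over T_r+T_s: 1.0000·(0.2500+0.0833) = 0.3333 m
residual clearance needed = 0.0800+0.0800+0.0400 = 0.2000 m
S_min ≈ 0.0625+0.0104+0.3333+0.2000  ⇒  S_min = 97/160 m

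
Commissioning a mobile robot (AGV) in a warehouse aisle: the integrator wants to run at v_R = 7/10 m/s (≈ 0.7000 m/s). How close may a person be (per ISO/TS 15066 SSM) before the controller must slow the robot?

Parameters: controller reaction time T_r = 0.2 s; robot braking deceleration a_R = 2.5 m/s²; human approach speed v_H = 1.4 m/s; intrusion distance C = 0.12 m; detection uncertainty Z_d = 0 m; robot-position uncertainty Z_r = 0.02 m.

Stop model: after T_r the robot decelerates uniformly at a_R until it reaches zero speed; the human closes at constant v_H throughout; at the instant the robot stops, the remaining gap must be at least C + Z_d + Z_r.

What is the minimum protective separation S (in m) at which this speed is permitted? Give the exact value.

S_min = 21/20 m = 1.0500 m

braking lasts T_s = (7/10)/(5/2) = 0.2800 s
reaction-phase robot travel = 0.7000·0.2000 = 0.1400 m
robot under decel: 0.7000²/(2·2.5000) = 0.0980 m
human over T_r+T_s: 1.4000·(0.2000+0.2800) = 0.6720 m
residual clearance needed = 0.1200+0.0000+0.0200 = 0.1400 m
S_min ≈ 0.1400+0.0980+0.6720+0.1400  ⇒  S_min = 21/20 m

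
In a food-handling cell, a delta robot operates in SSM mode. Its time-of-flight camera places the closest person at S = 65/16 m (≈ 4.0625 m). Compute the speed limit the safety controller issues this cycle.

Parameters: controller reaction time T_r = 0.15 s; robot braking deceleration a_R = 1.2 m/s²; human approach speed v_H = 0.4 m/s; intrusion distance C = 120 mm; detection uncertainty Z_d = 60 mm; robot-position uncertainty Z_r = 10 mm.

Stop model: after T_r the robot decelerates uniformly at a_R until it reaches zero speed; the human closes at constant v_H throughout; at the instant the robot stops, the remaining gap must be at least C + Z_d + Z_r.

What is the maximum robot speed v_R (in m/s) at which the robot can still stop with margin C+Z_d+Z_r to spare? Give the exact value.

at the boundary: (5/12)·v² + (29/60)·v + (-61/16) = 0
  disc = (29/60)² − 4·(5/12)·(-61/16) = 5929/900 ; √disc = 77/30
  v_R = (−(29/60) + 77/30) / (2·(5/12)) = 5/2 m/s
check:
stop time T_s = (5/2)/(6/5) = 2.0833 s
reaction-phase robot travel = 2.5000·0.1500 = 0.3750 m
braking distance = 2.5000²/(2·1.2000) = 2.6042 m
human over T_r+T_s: 0.4000·(0.1500+2.0833) = 0.8933 m
C+Z_d+Z_r = 0.1200+0.0600+0.0100 = 0.1900 m
sum ≈ 0.3750+2.6042+0.8933+0.1900 ≈ 4.0625 m = S ✓

v_R_max = 5/2 m/s = 2.5000 m/s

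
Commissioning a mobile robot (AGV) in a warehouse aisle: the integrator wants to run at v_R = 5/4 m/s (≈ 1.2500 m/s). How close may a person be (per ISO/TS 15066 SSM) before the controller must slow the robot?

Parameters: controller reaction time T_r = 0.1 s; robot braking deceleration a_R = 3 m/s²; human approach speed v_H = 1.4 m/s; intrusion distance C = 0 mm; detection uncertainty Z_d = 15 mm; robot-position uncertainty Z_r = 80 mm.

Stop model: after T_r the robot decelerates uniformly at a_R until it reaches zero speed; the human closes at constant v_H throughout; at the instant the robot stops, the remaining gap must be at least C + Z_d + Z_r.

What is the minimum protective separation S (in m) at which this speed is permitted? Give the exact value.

T_s = v_R/a_R = (5/4)/3 = 0.4167 s
robot covers v_R·T_r = 1.2500·0.1000 = 0.1250 m before braking
braking distance = 1.2500²/(2·3.0000) = 0.2604 m
human closes 1.4000·0.5167 = 0.7233 m
C+Z_d+Z_r = 0.0000+0.0150+0.0800 = 0.0950 m
S_min ≈ 0.1250+0.2604+0.7233+0.0950  ⇒  S_min = 963/800 m

S_min = 963/800 m = 1.2038 m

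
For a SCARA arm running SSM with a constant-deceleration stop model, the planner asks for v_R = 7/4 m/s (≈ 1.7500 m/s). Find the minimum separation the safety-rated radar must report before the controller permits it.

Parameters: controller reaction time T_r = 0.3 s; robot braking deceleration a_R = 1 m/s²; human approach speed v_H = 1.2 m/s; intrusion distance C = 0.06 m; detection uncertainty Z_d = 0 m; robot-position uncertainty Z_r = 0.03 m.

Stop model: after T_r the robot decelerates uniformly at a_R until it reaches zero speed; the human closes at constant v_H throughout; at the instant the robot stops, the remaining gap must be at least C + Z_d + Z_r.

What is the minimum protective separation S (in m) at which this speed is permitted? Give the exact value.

stop time T_s = (7/4)/1 = 1.7500 s
robot in T_r: 1.7500·0.3000 = 0.5250 m
robot covers 1.7500·1.7500 − ½·1.0000·1.7500² = 1.5312 m while stopping
human over T_r+T_s: 1.2000·(0.3000+1.7500) = 2.4600 m
C+Z_d+Z_r = 0.0600+0.0000+0.0300 = 0.0900 m
S_min ≈ 0.5250+1.5312+2.4600+0.0900  ⇒  S_min = 737/160 m

S_min = 737/160 m = 4.6063 m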